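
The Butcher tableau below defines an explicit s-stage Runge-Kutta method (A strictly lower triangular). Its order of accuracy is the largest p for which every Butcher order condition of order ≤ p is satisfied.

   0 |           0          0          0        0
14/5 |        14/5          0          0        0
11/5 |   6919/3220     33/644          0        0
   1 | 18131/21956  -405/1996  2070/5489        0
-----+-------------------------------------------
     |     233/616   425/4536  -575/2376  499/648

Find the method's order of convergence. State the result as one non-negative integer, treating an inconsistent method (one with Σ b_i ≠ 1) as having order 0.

b = (233/616, 425/4536, -575/2376, 499/648)
c = (0, 14/5, 11/5, 1)
Ac = (0, 0, 33/230, 261/998)
Σ b_i: 233/616·1 + 425/4536·1 + (-575/2376)·1 + 499/648·1 = 1 ✓
b·c: 425/4536·14/5 + (-575/2376)·11/5 + 499/648·1 = 1/2 ✓
b·c²: 425/4536·196/25 + (-575/2376)·121/25 + 499/648·1 = 1/3 ✓
b·Ac: (-575/2376)·33/230 + 499/648·261/998 = 1/6 ✓
b·c³: 425/4536·2744/125 + (-575/2376)·1331/125 + 499/648·1 = 1/4 ✓
b·(c∘Ac): (-575/2376)·363/1150 + 499/648·261/998 = 1/8 ✓
b·Ac²: (-575/2376)·231/575 + 499/648·117/499 = 1/12 ✓
b·A²c: 499/648·27/499 = 1/24 ✓; 4 stages ⇒ order 4.

4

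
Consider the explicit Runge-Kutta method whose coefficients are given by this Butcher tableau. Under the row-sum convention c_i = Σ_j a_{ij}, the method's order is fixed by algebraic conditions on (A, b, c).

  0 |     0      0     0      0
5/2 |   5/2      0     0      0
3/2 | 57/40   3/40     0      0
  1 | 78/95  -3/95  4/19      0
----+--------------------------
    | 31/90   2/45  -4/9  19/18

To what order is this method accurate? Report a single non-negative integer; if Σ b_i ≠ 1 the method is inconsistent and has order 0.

4

b = (31/90, 2/45, -4/9, 19/18)
c = (0, 5/2, 3/2, 1)
Ac = (0, 0, 3/16, 9/38)
Σ b_i: 31/90·1 + 2/45·1 + (-4/9)·1 + 19/18·1 = 1 ✓
b·c: 2/45·5/2 + (-4/9)·3/2 + 19/18·1 = 1/2 ✓
b·c²: 2/45·25/4 + (-4/9)·9/4 + 19/18·1 = 1/3 ✓
b·Ac: (-4/9)·3/16 + 19/18·9/38 = 1/6 ✓
b·c³: 2/45·125/8 + (-4/9)·27/8 + 19/18·1 = 1/4 ✓
b·(c∘Ac): (-4/9)·9/32 + 19/18·9/38 = 1/8 ✓
b·Ac²: (-4/9)·15/32 + 19/18·21/76 = 1/12 ✓
b·A²c: 19/18·3/76 = 1/24 ✓; 4 stages ⇒ order 4.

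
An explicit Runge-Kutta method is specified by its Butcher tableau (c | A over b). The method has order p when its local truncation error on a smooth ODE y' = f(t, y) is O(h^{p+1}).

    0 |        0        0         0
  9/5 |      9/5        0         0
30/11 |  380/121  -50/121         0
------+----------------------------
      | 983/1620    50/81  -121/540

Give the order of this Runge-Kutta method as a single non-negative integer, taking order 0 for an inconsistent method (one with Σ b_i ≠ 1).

3

b = (983/1620, 50/81, -121/540)
c = (0, 9/5, 30/11)
Ac = (0, 0, -90/121)
Σ b_i: 983/1620·1 + 50/81·1 + (-121/540)·1 = 1 ✓
b·c: 50/81·9/5 + (-121/540)·30/11 = 1/2 ✓
b·c²: 50/81·81/25 + (-121/540)·900/121 = 1/3 ✓
b·Ac: (-121/540)·(-90/121) = 1/6 ✓; 3 stages ⇒ order 3.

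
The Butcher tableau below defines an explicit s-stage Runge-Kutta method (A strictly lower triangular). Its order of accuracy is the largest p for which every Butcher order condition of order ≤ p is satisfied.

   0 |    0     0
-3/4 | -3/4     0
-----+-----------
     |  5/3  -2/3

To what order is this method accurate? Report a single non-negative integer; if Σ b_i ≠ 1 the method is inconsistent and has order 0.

2

b = (5/3, -2/3)
c = (0, -3/4)
Σ b_i: 5/3·1 + (-2/3)·1 = 1 ✓
b·c: (-2/3)·(-3/4) = 1/2 ✓; 2 stages ⇒ order 2.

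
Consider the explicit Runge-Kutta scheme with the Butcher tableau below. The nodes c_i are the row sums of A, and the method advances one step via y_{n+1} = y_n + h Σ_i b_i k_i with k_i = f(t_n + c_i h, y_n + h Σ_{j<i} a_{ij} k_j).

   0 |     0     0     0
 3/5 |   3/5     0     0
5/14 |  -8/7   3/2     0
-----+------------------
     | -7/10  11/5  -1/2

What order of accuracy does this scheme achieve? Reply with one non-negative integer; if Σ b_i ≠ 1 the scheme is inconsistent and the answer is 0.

b = (-7/10, 11/5, -1/2)
c = (0, 3/5, 5/14)
Ac = (0, 0, 9/10)
Σ b_i: (-7/10)·1 + 11/5·1 + (-1/2)·1 = 1 ✓
b·c: 11/5·3/5 + (-1/2)·5/14 = 799/700 ≠ 1/2 ⇒ order 1.

1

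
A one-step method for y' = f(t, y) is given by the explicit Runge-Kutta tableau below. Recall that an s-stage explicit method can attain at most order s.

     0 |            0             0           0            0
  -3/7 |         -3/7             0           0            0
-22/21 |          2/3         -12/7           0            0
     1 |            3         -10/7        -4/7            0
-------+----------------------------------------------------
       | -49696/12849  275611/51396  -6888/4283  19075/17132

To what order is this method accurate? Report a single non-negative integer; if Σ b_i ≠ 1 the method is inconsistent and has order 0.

3

b = (-49696/12849, 275611/51396, -6888/4283, 19075/17132)
c = (0, -3/7, -22/21, 1)
Ac = (0, 0, 36/49, 178/147)
Σ b_i: (-49696/12849)·1 + 275611/51396·1 + (-6888/4283)·1 + 19075/17132·1 = 1 ✓
b·c: 275611/51396·(-3/7) + (-6888/4283)·(-22/21) + 19075/17132·1 = 1/2 ✓
b·c²: 275611/51396·9/49 + (-6888/4283)·484/441 + 19075/17132·1 = 1/3 ✓
b·Ac: (-6888/4283)·36/49 + 19075/17132·178/147 = 1/6 ✓
b·c³: 275611/51396·(-27/343) + (-6888/4283)·(-10648/9261) + 19075/17132·1 = 9596519/3777606 ≠ 1/4 ⇒ order 3.
b·(c∘Ac): (-6888/4283)·(-264/343) + 19075/17132·178/147 = 3256331/1259202 ≠ 1/8
b·Ac²: (-6888/4283)·(-108/343) + 19075/17132·(-2746/3087) = -1828529/3777606 ≠ 1/12
b·A²c: 19075/17132·(-144/343) = -98100/209867 ≠ 1/24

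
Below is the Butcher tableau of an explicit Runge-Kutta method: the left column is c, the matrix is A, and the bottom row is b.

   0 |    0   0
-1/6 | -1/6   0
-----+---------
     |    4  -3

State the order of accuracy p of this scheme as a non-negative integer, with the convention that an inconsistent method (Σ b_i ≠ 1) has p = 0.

2

b = (4, -3)
c = (0, -1/6)
Σ b_i: 4·1 + (-3)·1 = 1 ✓
b·c: (-3)·(-1/6) = 1/2 ✓; 2 stages ⇒ order 2.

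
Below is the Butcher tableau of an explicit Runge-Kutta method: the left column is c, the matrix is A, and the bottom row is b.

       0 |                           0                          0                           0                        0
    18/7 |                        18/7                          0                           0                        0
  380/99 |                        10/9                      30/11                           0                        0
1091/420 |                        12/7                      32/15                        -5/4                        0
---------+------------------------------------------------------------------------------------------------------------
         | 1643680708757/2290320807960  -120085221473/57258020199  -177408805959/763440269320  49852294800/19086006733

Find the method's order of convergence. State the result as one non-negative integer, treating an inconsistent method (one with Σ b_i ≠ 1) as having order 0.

b = (1643680708757/2290320807960, -120085221473/57258020199, -177408805959/763440269320, 49852294800/19086006733)
c = (0, 18/7, 380/99, 1091/420)
Ac = (0, 0, 540/77, 2383/3465)
Σ b_i: 1643680708757/2290320807960·1 + (-120085221473/57258020199)·1 + (-177408805959/763440269320)·1 + 49852294800/19086006733·1 = 1 ✓
b·c: (-120085221473/57258020199)·18/7 + (-177408805959/763440269320)·380/99 + 49852294800/19086006733·1091/420 = 1/2 ✓
b·c²: (-120085221473/57258020199)·324/49 + (-177408805959/763440269320)·144400/9801 + 49852294800/19086006733·1190281/176400 = 1/3 ✓
b·Ac: (-177408805959/763440269320)·540/77 + 49852294800/19086006733·2383/3465 = 1/6 ✓
b·c³: (-120085221473/57258020199)·5832/343 + (-177408805959/763440269320)·54872000/970299 + 49852294800/19086006733·1298596571/74088000 = -16770764712975169/5555173119706980 ≠ 1/4 ⇒ order 3.
b·(c∘Ac): (-177408805959/763440269320)·22800/847 + 49852294800/19086006733·2599853/1455300 = -1910783339146/1202418424179 ≠ 1/8
b·Ac²: (-177408805959/763440269320)·9720/539 + 49852294800/19086006733·(-10350244/2401245) = -613021626980897/39679807997907 ≠ 1/12
b·A²c: 49852294800/19086006733·(-675/77) = -437016870000/19086006733 ≠ 1/24

3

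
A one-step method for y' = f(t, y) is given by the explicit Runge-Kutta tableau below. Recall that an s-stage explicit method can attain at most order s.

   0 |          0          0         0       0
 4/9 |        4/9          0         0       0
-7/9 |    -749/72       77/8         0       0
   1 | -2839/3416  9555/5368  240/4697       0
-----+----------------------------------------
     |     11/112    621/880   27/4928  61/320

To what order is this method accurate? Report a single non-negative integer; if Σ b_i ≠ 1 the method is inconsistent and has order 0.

b = (11/112, 621/880, 27/4928, 61/320)
c = (0, 4/9, -7/9, 1)
Ac = (0, 0, 77/18, 275/366)
Σ b_i: 11/112·1 + 621/880·1 + 27/4928·1 + 61/320·1 = 1 ✓
b·c: 621/880·4/9 + 27/4928·(-7/9) + 61/320·1 = 1/2 ✓
b·c²: 621/880·16/81 + 27/4928·49/81 + 61/320·1 = 1/3 ✓
b·Ac: 27/4928·77/18 + 61/320·275/366 = 1/6 ✓
b·c³: 621/880·64/729 + 27/4928·(-343/729) + 61/320·1 = 1/4 ✓
b·(c∘Ac): 27/4928·(-539/162) + 61/320·275/366 = 1/8 ✓
b·Ac²: 27/4928·154/81 + 61/320·70/183 = 1/12 ✓
b·A²c: 61/320·40/183 = 1/24 ✓; 4 stages ⇒ order 4.

4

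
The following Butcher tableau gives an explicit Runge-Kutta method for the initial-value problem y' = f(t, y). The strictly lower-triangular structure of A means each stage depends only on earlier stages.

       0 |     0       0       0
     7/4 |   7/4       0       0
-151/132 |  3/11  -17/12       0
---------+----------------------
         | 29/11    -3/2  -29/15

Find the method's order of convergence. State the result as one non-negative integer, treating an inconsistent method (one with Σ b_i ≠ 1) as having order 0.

0

b = (29/11, -3/2, -29/15)
c = (0, 7/4, -151/132)
Ac = (0, 0, -119/48)
Σ b_i: 29/11·1 + (-3/2)·1 + (-29/15)·1 = -263/330 ≠ 1 ⇒ order 0.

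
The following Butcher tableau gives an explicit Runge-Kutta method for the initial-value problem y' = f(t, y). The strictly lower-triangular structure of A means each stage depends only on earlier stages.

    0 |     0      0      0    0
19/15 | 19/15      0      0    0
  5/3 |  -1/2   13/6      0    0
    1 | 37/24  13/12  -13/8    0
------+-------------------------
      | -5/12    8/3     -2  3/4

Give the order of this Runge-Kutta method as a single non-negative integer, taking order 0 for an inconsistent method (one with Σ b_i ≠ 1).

1

b = (-5/12, 8/3, -2, 3/4)
c = (0, 19/15, 5/3, 1)
Ac = (0, 0, 247/90, -481/360)
Σ b_i: (-5/12)·1 + 8/3·1 + (-2)·1 + 3/4·1 = 1 ✓
b·c: 8/3·19/15 + (-2)·5/3 + 3/4·1 = 143/180 ≠ 1/2 ⇒ order 1.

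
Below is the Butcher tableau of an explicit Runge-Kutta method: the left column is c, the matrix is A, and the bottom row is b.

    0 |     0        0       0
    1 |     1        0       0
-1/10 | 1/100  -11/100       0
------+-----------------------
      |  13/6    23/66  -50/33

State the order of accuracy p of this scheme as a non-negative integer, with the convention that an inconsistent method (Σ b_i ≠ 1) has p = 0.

3

b = (13/6, 23/66, -50/33)
c = (0, 1, -1/10)
Ac = (0, 0, -11/100)
Σ b_i: 13/6·1 + 23/66·1 + (-50/33)·1 = 1 ✓
b·c: 23/66·1 + (-50/33)·(-1/10) = 1/2 ✓
b·c²: 23/66·1 + (-50/33)·1/100 = 1/3 ✓
b·Ac: (-50/33)·(-11/100) = 1/6 ✓; 3 stages ⇒ order 3.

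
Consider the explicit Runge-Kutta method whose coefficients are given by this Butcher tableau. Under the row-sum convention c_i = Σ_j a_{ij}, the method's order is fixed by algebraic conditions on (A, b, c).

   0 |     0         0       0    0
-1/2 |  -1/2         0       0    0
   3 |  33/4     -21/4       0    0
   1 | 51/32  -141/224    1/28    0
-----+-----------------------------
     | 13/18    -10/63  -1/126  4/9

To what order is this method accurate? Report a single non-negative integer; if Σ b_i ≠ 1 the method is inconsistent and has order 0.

b = (13/18, -10/63, -1/126, 4/9)
c = (0, -1/2, 3, 1)
Ac = (0, 0, 21/8, 27/64)
Σ b_i: 13/18·1 + (-10/63)·1 + (-1/126)·1 + 4/9·1 = 1 ✓
b·c: (-10/63)·(-1/2) + (-1/126)·3 + 4/9·1 = 1/2 ✓
b·c²: (-10/63)·1/4 + (-1/126)·9 + 4/9·1 = 1/3 ✓
b·Ac: (-1/126)·21/8 + 4/9·27/64 = 1/6 ✓
b·c³: (-10/63)·(-1/8) + (-1/126)·27 + 4/9·1 = 1/4 ✓
b·(c∘Ac): (-1/126)·63/8 + 4/9·27/64 = 1/8 ✓
b·Ac²: (-1/126)·(-21/16) + 4/9·21/128 = 1/12 ✓
b·A²c: 4/9·3/32 = 1/24 ✓; 4 stages ⇒ order 4.

4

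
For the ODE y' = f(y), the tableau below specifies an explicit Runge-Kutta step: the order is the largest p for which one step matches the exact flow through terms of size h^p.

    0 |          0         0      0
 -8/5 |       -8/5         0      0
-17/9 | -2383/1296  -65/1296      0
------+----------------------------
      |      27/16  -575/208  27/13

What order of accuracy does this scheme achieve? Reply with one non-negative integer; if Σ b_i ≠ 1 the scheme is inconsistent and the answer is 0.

b = (27/16, -575/208, 27/13)
c = (0, -8/5, -17/9)
Ac = (0, 0, 13/162)
Σ b_i: 27/16·1 + (-575/208)·1 + 27/13·1 = 1 ✓
b·c: (-575/208)·(-8/5) + 27/13·(-17/9) = 1/2 ✓
b·c²: (-575/208)·64/25 + 27/13·289/81 = 1/3 ✓
b·Ac: 27/13·13/162 = 1/6 ✓; 3 stages ⇒ order 3.

3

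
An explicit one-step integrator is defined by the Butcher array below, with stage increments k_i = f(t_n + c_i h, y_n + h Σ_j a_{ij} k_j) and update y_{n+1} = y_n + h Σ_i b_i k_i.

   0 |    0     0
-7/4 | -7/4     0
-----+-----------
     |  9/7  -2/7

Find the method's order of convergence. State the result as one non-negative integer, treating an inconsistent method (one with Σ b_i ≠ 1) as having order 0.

b = (9/7, -2/7)
c = (0, -7/4)
Σ b_i: 9/7·1 + (-2/7)·1 = 1 ✓
b·c: (-2/7)·(-7/4) = 1/2 ✓; 2 stages ⇒ order 2.

2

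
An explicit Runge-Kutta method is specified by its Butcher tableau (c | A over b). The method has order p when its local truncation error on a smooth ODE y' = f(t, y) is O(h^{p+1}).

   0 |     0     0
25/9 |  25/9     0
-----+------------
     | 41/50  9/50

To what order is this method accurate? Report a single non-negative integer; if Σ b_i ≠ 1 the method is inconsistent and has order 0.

2

b = (41/50, 9/50)
c = (0, 25/9)
Σ b_i: 41/50·1 + 9/50·1 = 1 ✓
b·c: 9/50·25/9 = 1/2 ✓; 2 stages ⇒ order 2.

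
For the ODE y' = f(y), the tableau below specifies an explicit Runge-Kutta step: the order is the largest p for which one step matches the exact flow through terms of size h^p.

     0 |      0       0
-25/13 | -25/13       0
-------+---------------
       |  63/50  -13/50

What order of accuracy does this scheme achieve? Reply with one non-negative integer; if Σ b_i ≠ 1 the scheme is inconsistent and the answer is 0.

2

b = (63/50, -13/50)
c = (0, -25/13)
Σ b_i: 63/50·1 + (-13/50)·1 = 1 ✓
b·c: (-13/50)·(-25/13) = 1/2 ✓; 2 stages ⇒ order 2.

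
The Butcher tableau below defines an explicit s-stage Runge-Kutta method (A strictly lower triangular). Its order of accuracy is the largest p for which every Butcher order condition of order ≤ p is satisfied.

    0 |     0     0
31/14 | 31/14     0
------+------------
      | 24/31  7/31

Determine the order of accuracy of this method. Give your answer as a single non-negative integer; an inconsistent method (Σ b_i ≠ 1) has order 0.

b = (24/31, 7/31)
c = (0, 31/14)
Σ b_i: 24/31·1 + 7/31·1 = 1 ✓
b·c: 7/31·31/14 = 1/2 ✓; 2 stages ⇒ order 2.

2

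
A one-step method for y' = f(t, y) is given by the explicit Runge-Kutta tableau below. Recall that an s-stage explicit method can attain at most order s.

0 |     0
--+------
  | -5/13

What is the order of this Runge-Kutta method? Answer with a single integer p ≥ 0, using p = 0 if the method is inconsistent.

0

b = (-5/13)
c = (0)
Σ b_i: (-5/13)·1 = -5/13 ≠ 1 ⇒ order 0.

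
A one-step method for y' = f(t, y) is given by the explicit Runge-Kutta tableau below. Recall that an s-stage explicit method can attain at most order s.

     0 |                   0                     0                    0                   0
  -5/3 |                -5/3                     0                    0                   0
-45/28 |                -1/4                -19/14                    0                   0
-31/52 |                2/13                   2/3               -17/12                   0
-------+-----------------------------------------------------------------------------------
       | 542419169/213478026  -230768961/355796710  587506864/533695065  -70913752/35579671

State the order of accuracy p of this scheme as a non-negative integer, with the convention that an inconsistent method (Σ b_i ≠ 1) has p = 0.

3

b = (542419169/213478026, -230768961/355796710, 587506864/533695065, -70913752/35579671)
c = (0, -5/3, -45/28, -31/52)
Ac = (0, 0, 95/42, 1175/1008)
Σ b_i: 542419169/213478026·1 + (-230768961/355796710)·1 + 587506864/533695065·1 + (-70913752/35579671)·1 = 1 ✓
b·c: (-230768961/355796710)·(-5/3) + 587506864/533695065·(-45/28) + (-70913752/35579671)·(-31/52) = 1/2 ✓
b·c²: (-230768961/355796710)·25/9 + 587506864/533695065·2025/784 + (-70913752/35579671)·961/2704 = 1/3 ✓
b·Ac: 587506864/533695065·95/42 + (-70913752/35579671)·1175/1008 = 1/6 ✓
b·c³: (-230768961/355796710)·(-125/27) + 587506864/533695065·(-91125/21952) + (-70913752/35579671)·(-29791/140608) = -38118199381/33302572056 ≠ 1/4 ⇒ order 3.
b·(c∘Ac): 587506864/533695065·(-1425/392) + (-70913752/35579671)·(-36425/52416) = -6703272455/2561736312 ≠ 1/8
b·Ac²: 587506864/533695065·(-475/126) + (-70913752/35579671)·(-153025/84672) = -9824816465/17932154184 ≠ 1/12
b·A²c: (-70913752/35579671)·(-1615/504) = 2045101955/320217039 ≠ 1/24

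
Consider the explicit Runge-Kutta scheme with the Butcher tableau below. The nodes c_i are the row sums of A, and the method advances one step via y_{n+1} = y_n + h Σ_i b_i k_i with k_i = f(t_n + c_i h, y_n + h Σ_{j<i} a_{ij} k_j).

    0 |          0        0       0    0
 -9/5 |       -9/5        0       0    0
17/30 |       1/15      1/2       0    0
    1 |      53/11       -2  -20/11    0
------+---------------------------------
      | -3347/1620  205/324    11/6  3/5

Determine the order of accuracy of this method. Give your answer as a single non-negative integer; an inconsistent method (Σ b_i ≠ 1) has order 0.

2

b = (-3347/1620, 205/324, 11/6, 3/5)
c = (0, -9/5, 17/30, 1)
Ac = (0, 0, -9/10, 424/165)
Σ b_i: (-3347/1620)·1 + 205/324·1 + 11/6·1 + 3/5·1 = 1 ✓
b·c: 205/324·(-9/5) + 11/6·17/30 + 3/5·1 = 1/2 ✓
b·c²: 205/324·81/25 + 11/6·289/900 + 3/5·1 = 17489/5400 ≠ 1/3 ⇒ order 2.
b·Ac: 11/6·(-9/10) + 3/5·424/165 = -119/1100 ≠ 1/6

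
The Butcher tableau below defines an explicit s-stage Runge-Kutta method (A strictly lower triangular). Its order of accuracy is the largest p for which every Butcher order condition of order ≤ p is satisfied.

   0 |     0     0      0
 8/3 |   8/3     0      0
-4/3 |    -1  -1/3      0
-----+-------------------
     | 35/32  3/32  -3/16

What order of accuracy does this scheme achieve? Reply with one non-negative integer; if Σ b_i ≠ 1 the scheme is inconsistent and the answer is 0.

3

b = (35/32, 3/32, -3/16)
c = (0, 8/3, -4/3)
Ac = (0, 0, -8/9)
Σ b_i: 35/32·1 + 3/32·1 + (-3/16)·1 = 1 ✓
b·c: 3/32·8/3 + (-3/16)·(-4/3) = 1/2 ✓
b·c²: 3/32·64/9 + (-3/16)·16/9 = 1/3 ✓
b·Ac: (-3/16)·(-8/9) = 1/6 ✓; 3 stages ⇒ order 3.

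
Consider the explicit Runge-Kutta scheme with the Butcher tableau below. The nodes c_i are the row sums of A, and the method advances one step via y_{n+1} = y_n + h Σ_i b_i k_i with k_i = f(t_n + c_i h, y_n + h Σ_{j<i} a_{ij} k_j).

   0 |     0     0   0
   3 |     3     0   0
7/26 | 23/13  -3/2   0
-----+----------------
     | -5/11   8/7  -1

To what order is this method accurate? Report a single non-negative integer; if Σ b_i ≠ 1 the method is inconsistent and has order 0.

b = (-5/11, 8/7, -1)
c = (0, 3, 7/26)
Ac = (0, 0, -9/2)
Σ b_i: (-5/11)·1 + 8/7·1 + (-1)·1 = -24/77 ≠ 1 ⇒ order 0.

0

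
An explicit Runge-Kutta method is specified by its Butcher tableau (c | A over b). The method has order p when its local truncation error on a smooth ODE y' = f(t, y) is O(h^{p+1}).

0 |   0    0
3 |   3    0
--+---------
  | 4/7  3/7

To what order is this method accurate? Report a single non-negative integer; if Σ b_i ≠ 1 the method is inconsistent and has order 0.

b = (4/7, 3/7)
c = (0, 3)
Σ b_i: 4/7·1 + 3/7·1 = 1 ✓
b·c: 3/7·3 = 9/7 ≠ 1/2 ⇒ order 1.

1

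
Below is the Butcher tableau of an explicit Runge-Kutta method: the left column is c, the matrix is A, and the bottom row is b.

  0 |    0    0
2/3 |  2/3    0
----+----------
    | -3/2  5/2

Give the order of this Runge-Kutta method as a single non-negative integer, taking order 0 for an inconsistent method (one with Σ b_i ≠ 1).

1

b = (-3/2, 5/2)
c = (0, 2/3)
Σ b_i: (-3/2)·1 + 5/2·1 = 1 ✓
b·c: 5/2·2/3 = 5/3 ≠ 1/2 ⇒ order 1.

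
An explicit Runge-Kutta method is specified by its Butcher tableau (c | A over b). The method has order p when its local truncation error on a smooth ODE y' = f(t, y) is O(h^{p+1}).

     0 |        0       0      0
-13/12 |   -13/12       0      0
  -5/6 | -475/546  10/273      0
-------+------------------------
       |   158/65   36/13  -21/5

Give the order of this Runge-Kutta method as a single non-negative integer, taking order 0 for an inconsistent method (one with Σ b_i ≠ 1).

3

b = (158/65, 36/13, -21/5)
c = (0, -13/12, -5/6)
Ac = (0, 0, -5/126)
Σ b_i: 158/65·1 + 36/13·1 + (-21/5)·1 = 1 ✓
b·c: 36/13·(-13/12) + (-21/5)·(-5/6) = 1/2 ✓
b·c²: 36/13·169/144 + (-21/5)·25/36 = 1/3 ✓
b·Ac: (-21/5)·(-5/126) = 1/6 ✓; 3 stages ⇒ order 3.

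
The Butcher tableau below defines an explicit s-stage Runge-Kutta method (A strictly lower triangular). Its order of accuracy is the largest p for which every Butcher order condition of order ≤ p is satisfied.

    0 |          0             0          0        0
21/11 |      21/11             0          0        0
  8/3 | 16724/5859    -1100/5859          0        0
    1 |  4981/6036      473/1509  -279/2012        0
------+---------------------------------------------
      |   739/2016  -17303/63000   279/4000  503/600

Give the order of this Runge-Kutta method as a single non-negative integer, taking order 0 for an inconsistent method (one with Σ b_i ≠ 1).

b = (739/2016, -17303/63000, 279/4000, 503/600)
c = (0, 21/11, 8/3, 1)
Ac = (0, 0, -100/279, 115/503)
Σ b_i: 739/2016·1 + (-17303/63000)·1 + 279/4000·1 + 503/600·1 = 1 ✓
b·c: (-17303/63000)·21/11 + 279/4000·8/3 + 503/600·1 = 1/2 ✓
b·c²: (-17303/63000)·441/121 + 279/4000·64/9 + 503/600·1 = 1/3 ✓
b·Ac: 279/4000·(-100/279) + 503/600·115/503 = 1/6 ✓
b·c³: (-17303/63000)·9261/1331 + 279/4000·512/27 + 503/600·1 = 1/4 ✓
b·(c∘Ac): 279/4000·(-800/837) + 503/600·115/503 = 1/8 ✓
b·Ac²: 279/4000·(-700/1023) + 503/600·865/5533 = 1/12 ✓
b·A²c: 503/600·25/503 = 1/24 ✓; 4 stages ⇒ order 4.

4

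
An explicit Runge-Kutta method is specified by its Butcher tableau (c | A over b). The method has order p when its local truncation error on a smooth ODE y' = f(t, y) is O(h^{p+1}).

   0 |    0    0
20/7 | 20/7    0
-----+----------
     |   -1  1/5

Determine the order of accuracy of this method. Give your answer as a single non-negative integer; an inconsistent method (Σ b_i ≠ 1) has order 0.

b = (-1, 1/5)
c = (0, 20/7)
Σ b_i: (-1)·1 + 1/5·1 = -4/5 ≠ 1 ⇒ order 0.

0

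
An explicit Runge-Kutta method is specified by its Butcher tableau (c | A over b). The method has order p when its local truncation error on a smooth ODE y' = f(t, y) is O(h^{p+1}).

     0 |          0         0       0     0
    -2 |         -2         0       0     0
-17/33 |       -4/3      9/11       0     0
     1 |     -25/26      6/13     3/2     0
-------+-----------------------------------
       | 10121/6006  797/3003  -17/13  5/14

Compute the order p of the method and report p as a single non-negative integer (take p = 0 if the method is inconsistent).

2

b = (10121/6006, 797/3003, -17/13, 5/14)
c = (0, -2, -17/33, 1)
Ac = (0, 0, -18/11, -485/286)
Σ b_i: 10121/6006·1 + 797/3003·1 + (-17/13)·1 + 5/14·1 = 1 ✓
b·c: 797/3003·(-2) + (-17/13)·(-17/33) + 5/14·1 = 1/2 ✓
b·c²: 797/3003·4 + (-17/13)·289/1089 + 5/14·1 = 212411/198198 ≠ 1/3 ⇒ order 2.
b·Ac: (-17/13)·(-18/11) + 5/14·(-485/286) = 6143/4004 ≠ 1/6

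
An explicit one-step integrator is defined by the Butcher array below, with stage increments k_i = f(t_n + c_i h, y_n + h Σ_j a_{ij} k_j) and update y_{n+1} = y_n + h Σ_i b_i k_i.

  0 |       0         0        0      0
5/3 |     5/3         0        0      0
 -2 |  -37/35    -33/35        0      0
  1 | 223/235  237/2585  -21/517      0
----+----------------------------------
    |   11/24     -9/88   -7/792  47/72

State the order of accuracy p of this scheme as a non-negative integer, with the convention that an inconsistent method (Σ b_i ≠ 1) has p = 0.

4

b = (11/24, -9/88, -7/792, 47/72)
c = (0, 5/3, -2, 1)
Ac = (0, 0, -11/7, 11/47)
Σ b_i: 11/24·1 + (-9/88)·1 + (-7/792)·1 + 47/72·1 = 1 ✓
b·c: (-9/88)·5/3 + (-7/792)·(-2) + 47/72·1 = 1/2 ✓
b·c²: (-9/88)·25/9 + (-7/792)·4 + 47/72·1 = 1/3 ✓
b·Ac: (-7/792)·(-11/7) + 47/72·11/47 = 1/6 ✓
b·c³: (-9/88)·125/27 + (-7/792)·(-8) + 47/72·1 = 1/4 ✓
b·(c∘Ac): (-7/792)·22/7 + 47/72·11/47 = 1/8 ✓
b·Ac²: (-7/792)·(-55/21) + 47/72·13/141 = 1/12 ✓
b·A²c: 47/72·3/47 = 1/24 ✓; 4 stages ⇒ order 4.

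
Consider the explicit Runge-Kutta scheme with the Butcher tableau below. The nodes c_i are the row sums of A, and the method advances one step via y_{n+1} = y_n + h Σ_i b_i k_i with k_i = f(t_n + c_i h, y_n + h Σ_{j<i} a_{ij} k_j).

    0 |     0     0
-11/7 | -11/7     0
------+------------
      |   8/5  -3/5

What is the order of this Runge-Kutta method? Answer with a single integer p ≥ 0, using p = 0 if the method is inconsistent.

1

b = (8/5, -3/5)
c = (0, -11/7)
Σ b_i: 8/5·1 + (-3/5)·1 = 1 ✓
b·c: (-3/5)·(-11/7) = 33/35 ≠ 1/2 ⇒ order 1.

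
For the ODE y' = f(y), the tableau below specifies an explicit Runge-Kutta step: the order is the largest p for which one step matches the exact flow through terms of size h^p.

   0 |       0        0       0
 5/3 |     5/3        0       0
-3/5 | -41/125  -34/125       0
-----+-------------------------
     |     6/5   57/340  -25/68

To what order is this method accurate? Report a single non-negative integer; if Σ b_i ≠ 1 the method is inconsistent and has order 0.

3

b = (6/5, 57/340, -25/68)
c = (0, 5/3, -3/5)
Ac = (0, 0, -34/75)
Σ b_i: 6/5·1 + 57/340·1 + (-25/68)·1 = 1 ✓
b·c: 57/340·5/3 + (-25/68)·(-3/5) = 1/2 ✓
b·c²: 57/340·25/9 + (-25/68)·9/25 = 1/3 ✓
b·Ac: (-25/68)·(-34/75) = 1/6 ✓; 3 stages ⇒ order 3.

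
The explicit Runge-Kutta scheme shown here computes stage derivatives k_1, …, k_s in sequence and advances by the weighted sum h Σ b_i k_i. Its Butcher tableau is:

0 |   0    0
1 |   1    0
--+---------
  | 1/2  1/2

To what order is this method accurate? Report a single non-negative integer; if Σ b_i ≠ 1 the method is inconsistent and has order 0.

b = (1/2, 1/2)
c = (0, 1)
Σ b_i: 1/2·1 + 1/2·1 = 1 ✓
b·c: 1/2·1 = 1/2 ✓; 2 stages ⇒ order 2.

2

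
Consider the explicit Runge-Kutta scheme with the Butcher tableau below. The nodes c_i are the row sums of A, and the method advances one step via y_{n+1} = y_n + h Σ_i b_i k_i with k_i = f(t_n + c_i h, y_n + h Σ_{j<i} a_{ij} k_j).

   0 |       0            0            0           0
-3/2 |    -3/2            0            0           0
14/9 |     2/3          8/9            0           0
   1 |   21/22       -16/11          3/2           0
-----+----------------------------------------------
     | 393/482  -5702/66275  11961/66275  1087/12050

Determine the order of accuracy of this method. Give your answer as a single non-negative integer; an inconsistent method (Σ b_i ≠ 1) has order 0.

b = (393/482, -5702/66275, 11961/66275, 1087/12050)
c = (0, -3/2, 14/9, 1)
Ac = (0, 0, -4/3, 149/33)
Σ b_i: 393/482·1 + (-5702/66275)·1 + 11961/66275·1 + 1087/12050·1 = 1 ✓
b·c: (-5702/66275)·(-3/2) + 11961/66275·14/9 + 1087/12050·1 = 1/2 ✓
b·c²: (-5702/66275)·9/4 + 11961/66275·196/81 + 1087/12050·1 = 1/3 ✓
b·Ac: 11961/66275·(-4/3) + 1087/12050·149/33 = 1/6 ✓
b·c³: (-5702/66275)·(-27/8) + 11961/66275·2744/729 + 1087/12050·1 = 27587/26028 ≠ 1/4 ⇒ order 3.
b·(c∘Ac): 11961/66275·(-56/27) + 1087/12050·149/33 = 2623/79530 ≠ 1/8
b·Ac²: 11961/66275·2 + 1087/12050·106/297 = 12791/32535 ≠ 1/12
b·A²c: 1087/12050·(-2) = -1087/6025 ≠ 1/24

3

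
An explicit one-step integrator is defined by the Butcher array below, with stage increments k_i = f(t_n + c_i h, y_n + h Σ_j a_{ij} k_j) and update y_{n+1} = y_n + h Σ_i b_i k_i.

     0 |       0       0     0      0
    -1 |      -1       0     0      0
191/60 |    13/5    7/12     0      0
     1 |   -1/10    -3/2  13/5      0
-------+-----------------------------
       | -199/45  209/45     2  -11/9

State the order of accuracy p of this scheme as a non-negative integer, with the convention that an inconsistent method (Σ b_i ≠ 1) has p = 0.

b = (-199/45, 209/45, 2, -11/9)
c = (0, -1, 191/60, 1)
Ac = (0, 0, -7/12, 2933/300)
Σ b_i: (-199/45)·1 + 209/45·1 + 2·1 + (-11/9)·1 = 1 ✓
b·c: 209/45·(-1) + 2·191/60 + (-11/9)·1 = 1/2 ✓
b·c²: 209/45·1 + 2·36481/3600 + (-11/9)·1 = 42641/1800 ≠ 1/3 ⇒ order 2.
b·Ac: 2·(-7/12) + (-11/9)·2933/300 = -35413/2700 ≠ 1/6

2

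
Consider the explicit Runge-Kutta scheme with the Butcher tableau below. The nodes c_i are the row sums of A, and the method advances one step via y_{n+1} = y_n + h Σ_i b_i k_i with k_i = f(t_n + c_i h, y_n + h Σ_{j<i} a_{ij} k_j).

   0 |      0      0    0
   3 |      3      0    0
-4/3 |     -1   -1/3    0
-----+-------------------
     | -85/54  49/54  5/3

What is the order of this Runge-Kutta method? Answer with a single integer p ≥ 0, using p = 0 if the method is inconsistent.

2

b = (-85/54, 49/54, 5/3)
c = (0, 3, -4/3)
Ac = (0, 0, -1)
Σ b_i: (-85/54)·1 + 49/54·1 + 5/3·1 = 1 ✓
b·c: 49/54·3 + 5/3·(-4/3) = 1/2 ✓
b·c²: 49/54·9 + 5/3·16/9 = 601/54 ≠ 1/3 ⇒ order 2.
b·Ac: 5/3·(-1) = -5/3 ≠ 1/6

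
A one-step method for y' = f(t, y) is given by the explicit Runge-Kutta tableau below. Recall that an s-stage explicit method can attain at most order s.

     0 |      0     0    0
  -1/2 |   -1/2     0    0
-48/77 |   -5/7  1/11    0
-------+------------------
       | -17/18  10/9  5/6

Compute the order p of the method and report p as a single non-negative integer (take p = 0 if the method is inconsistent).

1

b = (-17/18, 10/9, 5/6)
c = (0, -1/2, -48/77)
Ac = (0, 0, -1/22)
Σ b_i: (-17/18)·1 + 10/9·1 + 5/6·1 = 1 ✓
b·c: 10/9·(-1/2) + 5/6·(-48/77) = -745/693 ≠ 1/2 ⇒ order 1.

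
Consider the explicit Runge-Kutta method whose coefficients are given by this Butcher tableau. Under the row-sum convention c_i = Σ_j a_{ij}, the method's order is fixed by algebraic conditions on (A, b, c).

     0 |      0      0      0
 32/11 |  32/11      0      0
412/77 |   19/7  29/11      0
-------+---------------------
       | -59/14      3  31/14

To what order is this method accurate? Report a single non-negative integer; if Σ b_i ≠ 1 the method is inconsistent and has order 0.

b = (-59/14, 3, 31/14)
c = (0, 32/11, 412/77)
Ac = (0, 0, 928/121)
Σ b_i: (-59/14)·1 + 3·1 + 31/14·1 = 1 ✓
b·c: 3·32/11 + 31/14·412/77 = 11090/539 ≠ 1/2 ⇒ order 1.

1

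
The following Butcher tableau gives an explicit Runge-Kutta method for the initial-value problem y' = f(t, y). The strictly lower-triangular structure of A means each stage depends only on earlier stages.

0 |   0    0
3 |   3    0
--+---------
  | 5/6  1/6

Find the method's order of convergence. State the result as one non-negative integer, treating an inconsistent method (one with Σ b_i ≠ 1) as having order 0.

b = (5/6, 1/6)
c = (0, 3)
Σ b_i: 5/6·1 + 1/6·1 = 1 ✓
b·c: 1/6·3 = 1/2 ✓; 2 stages ⇒ order 2.

2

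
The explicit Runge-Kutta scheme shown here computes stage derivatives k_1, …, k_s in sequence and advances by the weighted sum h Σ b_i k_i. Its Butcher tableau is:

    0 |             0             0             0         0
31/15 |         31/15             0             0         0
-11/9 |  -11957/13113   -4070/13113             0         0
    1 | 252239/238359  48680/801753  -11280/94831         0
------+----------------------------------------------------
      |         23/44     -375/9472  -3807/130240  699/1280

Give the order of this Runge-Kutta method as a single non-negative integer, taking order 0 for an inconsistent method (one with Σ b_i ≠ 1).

b = (23/44, -375/9472, -3807/130240, 699/1280)
c = (0, 31/15, -11/9, 1)
Ac = (0, 0, -814/1269, 568/2097)
Σ b_i: 23/44·1 + (-375/9472)·1 + (-3807/130240)·1 + 699/1280·1 = 1 ✓
b·c: (-375/9472)·31/15 + (-3807/130240)·(-11/9) + 699/1280·1 = 1/2 ✓
b·c²: (-375/9472)·961/225 + (-3807/130240)·121/81 + 699/1280·1 = 1/3 ✓
b·Ac: (-3807/130240)·(-814/1269) + 699/1280·568/2097 = 1/6 ✓
b·c³: (-375/9472)·29791/3375 + (-3807/130240)·(-1331/729) + 699/1280·1 = 1/4 ✓
b·(c∘Ac): (-3807/130240)·8954/11421 + 699/1280·568/2097 = 1/8 ✓
b·Ac²: (-3807/130240)·(-25234/19035) + 699/1280·856/10485 = 1/12 ✓
b·A²c: 699/1280·160/2097 = 1/24 ✓; 4 stages ⇒ order 4.

4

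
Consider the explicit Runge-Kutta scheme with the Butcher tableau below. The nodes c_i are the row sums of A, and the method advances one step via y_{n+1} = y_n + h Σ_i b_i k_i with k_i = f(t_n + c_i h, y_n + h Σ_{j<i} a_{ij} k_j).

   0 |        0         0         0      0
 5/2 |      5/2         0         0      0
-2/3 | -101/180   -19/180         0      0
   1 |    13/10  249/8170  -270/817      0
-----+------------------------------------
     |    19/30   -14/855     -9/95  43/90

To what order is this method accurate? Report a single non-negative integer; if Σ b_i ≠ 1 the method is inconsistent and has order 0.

4

b = (19/30, -14/855, -9/95, 43/90)
c = (0, 5/2, -2/3, 1)
Ac = (0, 0, -19/72, 51/172)
Σ b_i: 19/30·1 + (-14/855)·1 + (-9/95)·1 + 43/90·1 = 1 ✓
b·c: (-14/855)·5/2 + (-9/95)·(-2/3) + 43/90·1 = 1/2 ✓
b·c²: (-14/855)·25/4 + (-9/95)·4/9 + 43/90·1 = 1/3 ✓
b·Ac: (-9/95)·(-19/72) + 43/90·51/172 = 1/6 ✓
b·c³: (-14/855)·125/8 + (-9/95)·(-8/27) + 43/90·1 = 1/4 ✓
b·(c∘Ac): (-9/95)·19/108 + 43/90·51/172 = 1/8 ✓
b·Ac²: (-9/95)·(-95/144) + 43/90·15/344 = 1/12 ✓
b·A²c: 43/90·15/172 = 1/24 ✓; 4 stages ⇒ order 4.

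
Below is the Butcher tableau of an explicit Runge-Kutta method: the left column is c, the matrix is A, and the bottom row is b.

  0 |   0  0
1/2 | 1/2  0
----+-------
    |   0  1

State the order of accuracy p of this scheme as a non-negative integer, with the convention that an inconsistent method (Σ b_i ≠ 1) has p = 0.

b = (0, 1)
c = (0, 1/2)
Σ b_i: 1·1 = 1 ✓
b·c: 1·1/2 = 1/2 ✓; 2 stages ⇒ order 2.

2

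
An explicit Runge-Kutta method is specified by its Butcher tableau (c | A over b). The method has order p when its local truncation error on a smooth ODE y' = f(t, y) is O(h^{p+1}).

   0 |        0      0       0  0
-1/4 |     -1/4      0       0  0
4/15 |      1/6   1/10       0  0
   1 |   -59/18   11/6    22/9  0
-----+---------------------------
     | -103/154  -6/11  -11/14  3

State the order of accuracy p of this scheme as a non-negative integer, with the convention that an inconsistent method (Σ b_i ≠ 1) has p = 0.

b = (-103/154, -6/11, -11/14, 3)
c = (0, -1/4, 4/15, 1)
Ac = (0, 0, -1/40, 209/1080)
Σ b_i: (-103/154)·1 + (-6/11)·1 + (-11/14)·1 + 3·1 = 1 ✓
b·c: (-6/11)·(-1/4) + (-11/14)·4/15 + 3·1 = 6761/2310 ≠ 1/2 ⇒ order 1.

1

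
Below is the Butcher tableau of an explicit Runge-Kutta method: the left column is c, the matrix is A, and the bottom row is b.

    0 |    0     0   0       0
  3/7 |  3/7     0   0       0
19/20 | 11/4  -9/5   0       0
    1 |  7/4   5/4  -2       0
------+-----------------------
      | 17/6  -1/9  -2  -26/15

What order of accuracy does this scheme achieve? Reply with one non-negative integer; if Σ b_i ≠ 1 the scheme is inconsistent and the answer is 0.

0

b = (17/6, -1/9, -2, -26/15)
c = (0, 3/7, 19/20, 1)
Ac = (0, 0, -27/35, -191/140)
Σ b_i: 17/6·1 + (-1/9)·1 + (-2)·1 + (-26/15)·1 = -91/90 ≠ 1 ⇒ order 0.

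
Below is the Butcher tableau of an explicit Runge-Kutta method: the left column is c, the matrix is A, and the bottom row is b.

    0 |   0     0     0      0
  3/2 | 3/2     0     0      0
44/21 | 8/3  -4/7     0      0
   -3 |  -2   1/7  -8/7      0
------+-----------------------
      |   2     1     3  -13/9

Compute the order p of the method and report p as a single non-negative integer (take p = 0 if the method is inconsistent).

b = (2, 1, 3, -13/9)
c = (0, 3/2, 44/21, -3)
Ac = (0, 0, -6/7, -641/294)
Σ b_i: 2·1 + 1·1 + 3·1 + (-13/9)·1 = 41/9 ≠ 1 ⇒ order 0.

0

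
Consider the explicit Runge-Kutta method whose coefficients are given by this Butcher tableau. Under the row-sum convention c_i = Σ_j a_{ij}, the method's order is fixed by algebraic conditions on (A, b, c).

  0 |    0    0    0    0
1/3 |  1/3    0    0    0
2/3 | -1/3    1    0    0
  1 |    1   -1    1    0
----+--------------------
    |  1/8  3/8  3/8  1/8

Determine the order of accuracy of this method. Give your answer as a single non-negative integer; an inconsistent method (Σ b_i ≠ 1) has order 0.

b = (1/8, 3/8, 3/8, 1/8)
c = (0, 1/3, 2/3, 1)
Ac = (0, 0, 1/3, 1/3)
Σ b_i: 1/8·1 + 3/8·1 + 3/8·1 + 1/8·1 = 1 ✓
b·c: 3/8·1/3 + 3/8·2/3 + 1/8·1 = 1/2 ✓
b·c²: 3/8·1/9 + 3/8·4/9 + 1/8·1 = 1/3 ✓
b·Ac: 3/8·1/3 + 1/8·1/3 = 1/6 ✓
b·c³: 3/8·1/27 + 3/8·8/27 + 1/8·1 = 1/4 ✓
b·(c∘Ac): 3/8·2/9 + 1/8·1/3 = 1/8 ✓
b·Ac²: 3/8·1/9 + 1/8·1/3 = 1/12 ✓
b·A²c: 1/8·1/3 = 1/24 ✓; 4 stages ⇒ order 4.

4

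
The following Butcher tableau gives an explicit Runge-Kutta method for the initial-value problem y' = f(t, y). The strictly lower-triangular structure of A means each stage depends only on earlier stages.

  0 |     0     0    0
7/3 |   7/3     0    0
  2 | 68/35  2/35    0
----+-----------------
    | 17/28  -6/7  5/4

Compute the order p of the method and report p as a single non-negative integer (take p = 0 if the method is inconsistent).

b = (17/28, -6/7, 5/4)
c = (0, 7/3, 2)
Ac = (0, 0, 2/15)
Σ b_i: 17/28·1 + (-6/7)·1 + 5/4·1 = 1 ✓
b·c: (-6/7)·7/3 + 5/4·2 = 1/2 ✓
b·c²: (-6/7)·49/9 + 5/4·4 = 1/3 ✓
b·Ac: 5/4·2/15 = 1/6 ✓; 3 stages ⇒ order 3.

3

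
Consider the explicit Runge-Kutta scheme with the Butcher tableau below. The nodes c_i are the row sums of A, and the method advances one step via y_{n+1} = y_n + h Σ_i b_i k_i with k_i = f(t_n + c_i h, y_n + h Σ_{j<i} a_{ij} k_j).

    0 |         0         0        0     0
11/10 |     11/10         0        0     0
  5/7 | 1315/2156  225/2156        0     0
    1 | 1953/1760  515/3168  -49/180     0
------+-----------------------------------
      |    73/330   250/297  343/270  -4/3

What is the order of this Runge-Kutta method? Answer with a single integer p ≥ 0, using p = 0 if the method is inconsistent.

4

b = (73/330, 250/297, 343/270, -4/3)
c = (0, 11/10, 5/7, 1)
Ac = (0, 0, 45/392, -1/64)
Σ b_i: 73/330·1 + 250/297·1 + 343/270·1 + (-4/3)·1 = 1 ✓
b·c: 250/297·11/10 + 343/270·5/7 + (-4/3)·1 = 1/2 ✓
b·c²: 250/297·121/100 + 343/270·25/49 + (-4/3)·1 = 1/3 ✓
b·Ac: 343/270·45/392 + (-4/3)·(-1/64) = 1/6 ✓
b·c³: 250/297·1331/1000 + 343/270·125/343 + (-4/3)·1 = 1/4 ✓
b·(c∘Ac): 343/270·225/2744 + (-4/3)·(-1/64) = 1/8 ✓
b·Ac²: 343/270·99/784 + (-4/3)·37/640 = 1/12 ✓
b·A²c: (-4/3)·(-1/32) = 1/24 ✓; 4 stages ⇒ order 4.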